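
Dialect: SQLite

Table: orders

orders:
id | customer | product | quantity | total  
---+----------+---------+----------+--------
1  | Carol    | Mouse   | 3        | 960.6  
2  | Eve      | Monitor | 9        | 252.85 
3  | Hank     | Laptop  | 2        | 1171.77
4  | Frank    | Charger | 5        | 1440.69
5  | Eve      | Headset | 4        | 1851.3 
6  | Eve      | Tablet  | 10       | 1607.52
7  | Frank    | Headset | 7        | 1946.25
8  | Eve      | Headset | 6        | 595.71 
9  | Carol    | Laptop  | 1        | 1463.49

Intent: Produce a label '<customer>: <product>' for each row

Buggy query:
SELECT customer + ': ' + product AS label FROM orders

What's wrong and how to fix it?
Bug: '+' is numeric addition; on text columns SQLite converts them to 0 instead of concatenating

Fix: Use the || operator for string concatenation

Corrected query:
SELECT customer || ': ' || product AS label FROM orders

Result:
label         
--------------
Carol: Mouse  
Eve: Monitor  
Hank: Laptop  
Frank: Charger
Eve: Headset  
Eve: Tablet   
Frank: Headset
Eve: Headset  
Carol: Laptop 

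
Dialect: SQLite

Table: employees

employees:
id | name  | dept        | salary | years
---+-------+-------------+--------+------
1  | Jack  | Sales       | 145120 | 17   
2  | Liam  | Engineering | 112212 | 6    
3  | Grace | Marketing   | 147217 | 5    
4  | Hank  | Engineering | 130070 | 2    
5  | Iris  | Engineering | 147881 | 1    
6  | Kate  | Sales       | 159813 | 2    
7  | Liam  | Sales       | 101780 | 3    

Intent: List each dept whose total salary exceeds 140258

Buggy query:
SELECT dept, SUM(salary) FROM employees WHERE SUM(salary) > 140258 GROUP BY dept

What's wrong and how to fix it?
Bug: WHERE runs before GROUP BY, so aggregates aren't available there

Fix: Use HAVING (which filters groups after aggregation) instead of WHERE

Corrected query:
SELECT dept, SUM(salary) FROM employees GROUP BY dept HAVING SUM(salary) > 140258

Result:
dept        | SUM(salary)
------------+------------
Engineering | 390163     
Marketing   | 147217     
Sales       | 406713     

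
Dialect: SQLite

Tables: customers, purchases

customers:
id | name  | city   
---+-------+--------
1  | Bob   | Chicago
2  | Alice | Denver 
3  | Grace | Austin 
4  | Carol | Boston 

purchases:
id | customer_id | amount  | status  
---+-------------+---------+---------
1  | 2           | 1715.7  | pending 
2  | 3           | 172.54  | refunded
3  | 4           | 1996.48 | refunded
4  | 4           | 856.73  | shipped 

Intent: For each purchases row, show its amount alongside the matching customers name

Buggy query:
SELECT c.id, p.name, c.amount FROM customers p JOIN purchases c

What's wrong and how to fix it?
Bug: Missing join condition: each purchases row is matched to all customers rows instead of just its own

Fix: Specify the join condition linking the foreign key to the parent id

Corrected query:
SELECT c.id, p.name, c.amount FROM customers p JOIN purchases c ON c.customer_id = p.id

Result:
id | name  | amount 
---+-------+--------
1  | Alice | 1715.7 
2  | Grace | 172.54 
3  | Carol | 1996.48
4  | Carol | 856.73 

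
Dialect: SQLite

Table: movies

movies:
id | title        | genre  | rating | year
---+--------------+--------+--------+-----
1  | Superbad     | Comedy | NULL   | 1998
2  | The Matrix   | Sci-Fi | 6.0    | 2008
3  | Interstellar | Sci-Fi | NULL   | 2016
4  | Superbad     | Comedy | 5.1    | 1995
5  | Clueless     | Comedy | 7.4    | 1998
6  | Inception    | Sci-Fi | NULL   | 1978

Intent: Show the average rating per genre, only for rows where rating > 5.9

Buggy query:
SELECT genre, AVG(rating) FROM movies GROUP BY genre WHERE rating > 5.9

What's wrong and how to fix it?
Bug: WHERE cannot follow GROUP BY

Fix: Place WHERE between FROM and GROUP BY

Corrected query:
SELECT genre, AVG(rating) FROM movies WHERE rating > 5.9 GROUP BY genre

Result:
genre  | AVG(rating)
-------+------------
Comedy | 7.4        
Sci-Fi | 6          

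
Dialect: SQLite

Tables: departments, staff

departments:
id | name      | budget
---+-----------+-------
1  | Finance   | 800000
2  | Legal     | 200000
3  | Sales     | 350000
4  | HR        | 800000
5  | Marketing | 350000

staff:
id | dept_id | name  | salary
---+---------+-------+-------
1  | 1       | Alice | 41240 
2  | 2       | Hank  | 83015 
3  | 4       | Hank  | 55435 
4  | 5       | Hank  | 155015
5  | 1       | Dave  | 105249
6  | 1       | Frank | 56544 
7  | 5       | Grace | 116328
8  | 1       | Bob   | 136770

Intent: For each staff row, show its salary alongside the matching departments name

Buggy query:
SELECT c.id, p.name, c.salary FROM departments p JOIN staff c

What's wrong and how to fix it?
Bug: JOIN with no ON clause produces a cartesian product; every staff row pairs with every departments row

Fix: Add ON c.dept_id = p.id to the JOIN

Corrected query:
SELECT c.id, p.name, c.salary FROM departments p JOIN staff c ON c.dept_id = p.id

Result:
id | name      | salary
---+-----------+-------
1  | Finance   | 41240 
2  | Legal     | 83015 
3  | HR        | 55435 
4  | Marketing | 155015
5  | Finance   | 105249
6  | Finance   | 56544 
7  | Marketing | 116328
8  | Finance   | 136770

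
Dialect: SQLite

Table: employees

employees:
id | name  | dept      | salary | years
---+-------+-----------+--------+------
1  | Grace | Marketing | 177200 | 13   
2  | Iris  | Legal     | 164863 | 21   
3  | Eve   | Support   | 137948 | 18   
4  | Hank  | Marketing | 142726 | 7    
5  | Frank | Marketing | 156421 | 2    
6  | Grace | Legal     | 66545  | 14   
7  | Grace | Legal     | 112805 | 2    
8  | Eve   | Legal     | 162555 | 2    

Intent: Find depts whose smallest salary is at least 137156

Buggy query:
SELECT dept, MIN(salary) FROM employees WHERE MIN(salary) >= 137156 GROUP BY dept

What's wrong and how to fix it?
Bug: Aggregates like MIN are computed per group after WHERE runs

Fix: Replace WHERE with HAVING after the GROUP BY

Corrected query:
SELECT dept, MIN(salary) FROM employees GROUP BY dept HAVING MIN(salary) >= 137156

Result:
dept      | MIN(salary)
----------+------------
Marketing | 142726     
Support   | 137948     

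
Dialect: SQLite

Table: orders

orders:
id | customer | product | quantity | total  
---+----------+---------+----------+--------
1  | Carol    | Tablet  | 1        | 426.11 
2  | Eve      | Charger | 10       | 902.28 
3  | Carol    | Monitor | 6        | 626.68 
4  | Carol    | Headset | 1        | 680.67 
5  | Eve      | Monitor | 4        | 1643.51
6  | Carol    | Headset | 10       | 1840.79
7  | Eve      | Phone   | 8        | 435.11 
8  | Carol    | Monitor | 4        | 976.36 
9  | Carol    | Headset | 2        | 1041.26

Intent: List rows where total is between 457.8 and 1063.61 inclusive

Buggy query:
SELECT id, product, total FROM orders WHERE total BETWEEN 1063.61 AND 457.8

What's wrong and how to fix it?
Bug: BETWEEN expects the lower bound first; with 1063.61 AND 457.8 the range is empty

Fix: Swap the bounds so the smaller value comes first

Corrected query:
SELECT id, product, total FROM orders WHERE total BETWEEN 457.8 AND 1063.61

Result:
id | product | total  
---+---------+--------
2  | Charger | 902.28 
3  | Monitor | 626.68 
4  | Headset | 680.67 
8  | Monitor | 976.36 
9  | Headset | 1041.26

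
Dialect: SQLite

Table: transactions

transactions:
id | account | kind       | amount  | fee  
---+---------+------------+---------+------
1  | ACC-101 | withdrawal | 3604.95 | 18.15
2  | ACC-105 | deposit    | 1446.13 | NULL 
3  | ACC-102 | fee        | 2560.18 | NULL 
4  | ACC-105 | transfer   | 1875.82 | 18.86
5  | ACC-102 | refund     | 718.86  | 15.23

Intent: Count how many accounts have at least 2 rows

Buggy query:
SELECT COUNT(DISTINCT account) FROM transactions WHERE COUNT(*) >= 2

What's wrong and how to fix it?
Bug: COUNT(*) cannot appear in WHERE; the per-group count doesn't exist yet

Fix: Use a subquery that GROUPs and filters with HAVING, then count its rows

Corrected query:
SELECT COUNT(*) FROM (SELECT account FROM transactions GROUP BY account HAVING COUNT(*) >= 2)

Result:
COUNT(*)
--------
2       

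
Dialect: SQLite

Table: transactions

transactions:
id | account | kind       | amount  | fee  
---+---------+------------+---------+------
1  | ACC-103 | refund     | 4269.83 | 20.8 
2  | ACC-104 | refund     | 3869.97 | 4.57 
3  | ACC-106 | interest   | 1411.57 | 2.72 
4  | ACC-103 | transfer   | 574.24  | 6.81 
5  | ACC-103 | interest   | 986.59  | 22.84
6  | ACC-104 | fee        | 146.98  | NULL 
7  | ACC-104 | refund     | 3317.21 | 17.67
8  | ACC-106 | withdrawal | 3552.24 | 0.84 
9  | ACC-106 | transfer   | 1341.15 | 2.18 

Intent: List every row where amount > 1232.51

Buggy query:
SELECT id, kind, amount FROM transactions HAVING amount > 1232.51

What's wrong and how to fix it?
Bug: HAVING filters the output of aggregation, but this query has no GROUP BY and no aggregate functions, so SQLite rejects it (HAVING clause on a non-aggregate query); the condition here is per row

Fix: Replace HAVING with WHERE since the condition applies to individual rows

Corrected query:
SELECT id, kind, amount FROM transactions WHERE amount > 1232.51

Result:
id | kind       | amount 
---+------------+--------
1  | refund     | 4269.83
2  | refund     | 3869.97
3  | interest   | 1411.57
7  | refund     | 3317.21
8  | withdrawal | 3552.24
9  | transfer   | 1341.15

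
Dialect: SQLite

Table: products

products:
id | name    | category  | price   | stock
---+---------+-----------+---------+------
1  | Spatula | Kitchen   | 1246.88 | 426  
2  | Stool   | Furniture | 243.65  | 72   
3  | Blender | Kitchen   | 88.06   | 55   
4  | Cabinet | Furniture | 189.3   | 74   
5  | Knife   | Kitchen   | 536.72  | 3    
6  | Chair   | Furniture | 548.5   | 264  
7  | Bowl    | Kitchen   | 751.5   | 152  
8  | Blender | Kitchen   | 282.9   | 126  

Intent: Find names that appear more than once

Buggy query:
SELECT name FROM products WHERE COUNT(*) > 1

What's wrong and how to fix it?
Bug: COUNT(*) is an aggregate and cannot be used in WHERE

Fix: GROUP BY name, then filter groups with HAVING COUNT(*) > 1

Corrected query:
SELECT name FROM products GROUP BY name HAVING COUNT(*) > 1

Result:
name   
-------
Blender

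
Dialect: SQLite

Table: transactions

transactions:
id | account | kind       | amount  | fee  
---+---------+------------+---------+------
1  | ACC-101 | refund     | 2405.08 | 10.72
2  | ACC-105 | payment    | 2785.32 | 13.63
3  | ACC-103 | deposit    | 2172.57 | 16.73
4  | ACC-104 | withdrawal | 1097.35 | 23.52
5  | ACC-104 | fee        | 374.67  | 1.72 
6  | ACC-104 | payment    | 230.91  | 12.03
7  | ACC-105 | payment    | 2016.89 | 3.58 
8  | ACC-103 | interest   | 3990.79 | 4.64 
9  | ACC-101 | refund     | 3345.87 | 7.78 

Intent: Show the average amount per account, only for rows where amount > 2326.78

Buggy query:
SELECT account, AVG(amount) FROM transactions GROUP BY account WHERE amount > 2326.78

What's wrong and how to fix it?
Bug: WHERE cannot follow GROUP BY

Fix: Move the WHERE clause before GROUP BY

Corrected query:
SELECT account, AVG(amount) FROM transactions WHERE amount > 2326.78 GROUP BY account

Result:
account | AVG(amount)
--------+------------
ACC-101 | 2875.475   
ACC-103 | 3990.79    
ACC-105 | 2785.32    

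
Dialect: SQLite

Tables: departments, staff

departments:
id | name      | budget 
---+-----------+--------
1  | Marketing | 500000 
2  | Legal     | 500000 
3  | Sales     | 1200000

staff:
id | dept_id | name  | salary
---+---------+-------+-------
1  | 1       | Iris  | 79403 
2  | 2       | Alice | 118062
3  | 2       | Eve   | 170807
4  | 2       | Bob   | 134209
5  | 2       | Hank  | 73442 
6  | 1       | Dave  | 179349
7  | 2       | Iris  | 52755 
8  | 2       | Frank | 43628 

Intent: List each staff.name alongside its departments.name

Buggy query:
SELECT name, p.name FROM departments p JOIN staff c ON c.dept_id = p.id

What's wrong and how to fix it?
Bug: Both tables have a 'name' column; the unqualified reference is ambiguous

Fix: Prefix ambiguous columns with the table alias

Corrected query:
SELECT c.name, p.name FROM departments p JOIN staff c ON c.dept_id = p.id

Result:
name  | name     
------+----------
Iris  | Marketing
Alice | Legal    
Eve   | Legal    
Bob   | Legal    
Hank  | Legal    
Dave  | Marketing
Iris  | Legal    
Frank | Legal    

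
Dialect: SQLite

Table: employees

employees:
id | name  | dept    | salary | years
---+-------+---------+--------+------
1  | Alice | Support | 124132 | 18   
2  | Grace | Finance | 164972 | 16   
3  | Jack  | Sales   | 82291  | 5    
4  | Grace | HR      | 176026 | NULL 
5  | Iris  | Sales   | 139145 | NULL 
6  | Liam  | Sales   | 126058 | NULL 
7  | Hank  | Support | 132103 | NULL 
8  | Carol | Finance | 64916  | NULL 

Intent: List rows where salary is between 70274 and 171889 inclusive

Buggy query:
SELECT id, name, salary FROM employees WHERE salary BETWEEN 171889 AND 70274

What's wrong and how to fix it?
Bug: BETWEEN expects the lower bound first; with 171889 AND 70274 the range is empty

Fix: Swap the bounds so the smaller value comes first

Corrected query:
SELECT id, name, salary FROM employees WHERE salary BETWEEN 70274 AND 171889

Result:
id | name  | salary
---+-------+-------
1  | Alice | 124132
2  | Grace | 164972
3  | Jack  | 82291 
5  | Iris  | 139145
6  | Liam  | 126058
7  | Hank  | 132103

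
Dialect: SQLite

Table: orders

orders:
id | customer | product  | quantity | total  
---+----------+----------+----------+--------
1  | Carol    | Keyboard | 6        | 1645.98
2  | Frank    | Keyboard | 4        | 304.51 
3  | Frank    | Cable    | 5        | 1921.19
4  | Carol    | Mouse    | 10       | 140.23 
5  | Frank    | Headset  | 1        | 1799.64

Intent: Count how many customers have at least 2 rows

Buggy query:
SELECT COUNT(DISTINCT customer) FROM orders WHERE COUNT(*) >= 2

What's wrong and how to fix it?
Bug: WHERE filters individual rows, not groups, so a group-level COUNT is invalid there

Fix: Use a subquery that GROUPs and filters with HAVING, then count its rows

Corrected query:
SELECT COUNT(*) FROM (SELECT customer FROM orders GROUP BY customer HAVING COUNT(*) >= 2)

Result:
COUNT(*)
--------
2       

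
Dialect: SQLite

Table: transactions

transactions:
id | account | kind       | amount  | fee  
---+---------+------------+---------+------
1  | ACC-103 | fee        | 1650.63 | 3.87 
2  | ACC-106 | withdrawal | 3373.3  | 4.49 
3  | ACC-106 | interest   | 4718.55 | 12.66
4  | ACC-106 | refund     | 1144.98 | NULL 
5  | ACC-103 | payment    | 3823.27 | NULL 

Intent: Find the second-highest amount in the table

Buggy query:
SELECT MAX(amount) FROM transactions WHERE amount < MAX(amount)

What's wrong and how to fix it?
Bug: The inner MAX is an aggregate inside WHERE, which is not allowed

Fix: Put the inner MAX in a scalar subquery

Corrected query:
SELECT MAX(amount) FROM transactions WHERE amount < (SELECT MAX(amount) FROM transactions)

Result:
MAX(amount)
-----------
3823.27    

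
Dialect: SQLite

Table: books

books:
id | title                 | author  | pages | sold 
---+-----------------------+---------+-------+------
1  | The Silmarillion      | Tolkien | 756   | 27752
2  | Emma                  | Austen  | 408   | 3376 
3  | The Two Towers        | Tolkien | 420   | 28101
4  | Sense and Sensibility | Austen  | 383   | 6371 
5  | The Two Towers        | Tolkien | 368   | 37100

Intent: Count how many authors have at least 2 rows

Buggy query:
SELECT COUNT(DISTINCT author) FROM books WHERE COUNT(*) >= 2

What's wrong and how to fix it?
Bug: WHERE filters individual rows, not groups, so a group-level COUNT is invalid there

Fix: Use a subquery that GROUPs and filters with HAVING, then count its rows

Corrected query:
SELECT COUNT(*) FROM (SELECT author FROM books GROUP BY author HAVING COUNT(*) >= 2)

Result:
COUNT(*)
--------
2       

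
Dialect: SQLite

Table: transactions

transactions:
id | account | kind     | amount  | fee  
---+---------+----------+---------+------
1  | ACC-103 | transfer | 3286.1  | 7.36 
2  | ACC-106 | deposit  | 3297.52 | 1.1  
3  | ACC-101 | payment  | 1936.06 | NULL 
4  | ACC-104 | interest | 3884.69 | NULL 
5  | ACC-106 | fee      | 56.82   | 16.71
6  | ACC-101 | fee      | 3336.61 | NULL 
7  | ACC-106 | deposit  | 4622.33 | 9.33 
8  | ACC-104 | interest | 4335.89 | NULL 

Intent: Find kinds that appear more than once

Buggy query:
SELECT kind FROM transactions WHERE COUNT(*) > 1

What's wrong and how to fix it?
Bug: COUNT(*) is an aggregate and cannot be used in WHERE

Fix: GROUP BY kind, then filter groups with HAVING COUNT(*) > 1

Corrected query:
SELECT kind FROM transactions GROUP BY kind HAVING COUNT(*) > 1

Result:
kind    
--------
deposit 
fee     
interest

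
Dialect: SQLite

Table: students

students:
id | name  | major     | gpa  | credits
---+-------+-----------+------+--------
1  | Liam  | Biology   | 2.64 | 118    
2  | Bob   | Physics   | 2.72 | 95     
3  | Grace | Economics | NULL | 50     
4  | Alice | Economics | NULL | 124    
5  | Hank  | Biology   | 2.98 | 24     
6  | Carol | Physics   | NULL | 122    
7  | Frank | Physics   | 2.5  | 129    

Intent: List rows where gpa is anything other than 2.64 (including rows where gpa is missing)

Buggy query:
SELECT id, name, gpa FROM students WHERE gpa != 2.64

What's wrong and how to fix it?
Bug: Inequality against NULL is unknown, not true; rows with NULL are dropped

Fix: Handle NULL separately with IS NULL alongside the inequality

Corrected query:
SELECT id, name, gpa FROM students WHERE gpa != 2.64 OR gpa IS NULL

Result:
id | name  | gpa 
---+-------+-----
2  | Bob   | 2.72
3  | Grace | NULL
4  | Alice | NULL
5  | Hank  | 2.98
6  | Carol | NULL
7  | Frank | 2.5 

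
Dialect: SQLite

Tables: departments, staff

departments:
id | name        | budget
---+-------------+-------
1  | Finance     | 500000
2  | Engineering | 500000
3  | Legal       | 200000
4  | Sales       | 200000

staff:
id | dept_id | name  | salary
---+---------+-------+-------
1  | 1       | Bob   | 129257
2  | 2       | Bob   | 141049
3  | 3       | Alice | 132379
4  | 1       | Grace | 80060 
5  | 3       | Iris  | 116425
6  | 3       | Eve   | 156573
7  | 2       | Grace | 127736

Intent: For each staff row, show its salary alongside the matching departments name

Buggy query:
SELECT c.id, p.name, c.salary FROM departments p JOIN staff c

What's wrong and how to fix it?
Bug: JOIN with no ON clause produces a cartesian product; every staff row pairs with every departments row

Fix: Add ON c.dept_id = p.id to the JOIN

Corrected query:
SELECT c.id, p.name, c.salary FROM departments p JOIN staff c ON c.dept_id = p.id

Result:
id | name        | salary
---+-------------+-------
1  | Finance     | 129257
2  | Engineering | 141049
3  | Legal       | 132379
4  | Finance     | 80060 
5  | Legal       | 116425
6  | Legal       | 156573
7  | Engineering | 127736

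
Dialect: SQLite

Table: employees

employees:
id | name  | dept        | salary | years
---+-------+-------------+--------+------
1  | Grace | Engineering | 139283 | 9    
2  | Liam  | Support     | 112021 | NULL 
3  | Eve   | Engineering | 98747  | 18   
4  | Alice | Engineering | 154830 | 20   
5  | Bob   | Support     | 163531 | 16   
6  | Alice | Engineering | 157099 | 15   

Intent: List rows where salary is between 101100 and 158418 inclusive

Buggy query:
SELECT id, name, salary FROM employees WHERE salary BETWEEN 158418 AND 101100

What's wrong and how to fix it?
Bug: BETWEEN expects the lower bound first; with 158418 AND 101100 the range is empty

Fix: Swap the bounds so the smaller value comes first

Corrected query:
SELECT id, name, salary FROM employees WHERE salary BETWEEN 101100 AND 158418

Result:
id | name  | salary
---+-------+-------
1  | Grace | 139283
2  | Liam  | 112021
4  | Alice | 154830
6  | Alice | 157099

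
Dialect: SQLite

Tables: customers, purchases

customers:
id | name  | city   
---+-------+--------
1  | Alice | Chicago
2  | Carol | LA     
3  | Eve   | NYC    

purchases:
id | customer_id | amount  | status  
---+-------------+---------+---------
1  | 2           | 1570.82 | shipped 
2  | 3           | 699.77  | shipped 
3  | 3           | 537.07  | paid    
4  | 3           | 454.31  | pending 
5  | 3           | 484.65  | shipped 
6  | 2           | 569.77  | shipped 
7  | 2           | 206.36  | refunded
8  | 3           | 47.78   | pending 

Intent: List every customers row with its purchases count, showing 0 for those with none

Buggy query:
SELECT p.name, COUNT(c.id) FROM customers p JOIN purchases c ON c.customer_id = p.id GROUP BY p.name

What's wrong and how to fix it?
Bug: An inner join excludes parents with zero children

Fix: Use LEFT JOIN so parents without children still appear (COUNT(c.id) gives 0)

Corrected query:
SELECT p.name, COUNT(c.id) FROM customers p LEFT JOIN purchases c ON c.customer_id = p.id GROUP BY p.name

Result:
name  | COUNT(c.id)
------+------------
Alice | 0          
Carol | 3          
Eve   | 5          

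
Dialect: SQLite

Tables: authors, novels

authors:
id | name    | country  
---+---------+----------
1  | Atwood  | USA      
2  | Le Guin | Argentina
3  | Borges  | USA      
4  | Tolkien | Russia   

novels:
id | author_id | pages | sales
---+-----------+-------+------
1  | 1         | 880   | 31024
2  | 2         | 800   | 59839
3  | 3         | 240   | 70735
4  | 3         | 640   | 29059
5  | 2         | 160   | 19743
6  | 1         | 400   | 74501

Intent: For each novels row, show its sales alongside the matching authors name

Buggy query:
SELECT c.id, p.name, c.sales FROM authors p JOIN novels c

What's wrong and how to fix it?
Bug: JOIN with no ON clause produces a cartesian product; every novels row pairs with every authors row

Fix: Add ON c.author_id = p.id to the JOIN

Corrected query:
SELECT c.id, p.name, c.sales FROM authors p JOIN novels c ON c.author_id = p.id

Result:
id | name    | sales
---+---------+------
1  | Atwood  | 31024
2  | Le Guin | 59839
3  | Borges  | 70735
4  | Borges  | 29059
5  | Le Guin | 19743
6  | Atwood  | 74501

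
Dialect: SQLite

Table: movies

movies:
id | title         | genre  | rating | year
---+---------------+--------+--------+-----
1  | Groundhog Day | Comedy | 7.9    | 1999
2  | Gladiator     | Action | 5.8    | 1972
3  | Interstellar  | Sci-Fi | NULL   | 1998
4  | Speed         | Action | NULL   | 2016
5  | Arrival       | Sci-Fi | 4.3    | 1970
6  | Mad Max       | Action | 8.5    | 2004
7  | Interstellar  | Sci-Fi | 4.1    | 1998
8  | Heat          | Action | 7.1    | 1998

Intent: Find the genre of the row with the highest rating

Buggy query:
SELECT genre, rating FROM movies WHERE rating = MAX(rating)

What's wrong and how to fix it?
Bug: MAX(rating) is an aggregate and cannot be used directly in WHERE

Fix: Wrap MAX in a scalar subquery so WHERE compares against a single value

Corrected query:
SELECT genre, rating FROM movies WHERE rating = (SELECT MAX(rating) FROM movies)

Result:
genre  | rating
-------+-------
Action | 8.5   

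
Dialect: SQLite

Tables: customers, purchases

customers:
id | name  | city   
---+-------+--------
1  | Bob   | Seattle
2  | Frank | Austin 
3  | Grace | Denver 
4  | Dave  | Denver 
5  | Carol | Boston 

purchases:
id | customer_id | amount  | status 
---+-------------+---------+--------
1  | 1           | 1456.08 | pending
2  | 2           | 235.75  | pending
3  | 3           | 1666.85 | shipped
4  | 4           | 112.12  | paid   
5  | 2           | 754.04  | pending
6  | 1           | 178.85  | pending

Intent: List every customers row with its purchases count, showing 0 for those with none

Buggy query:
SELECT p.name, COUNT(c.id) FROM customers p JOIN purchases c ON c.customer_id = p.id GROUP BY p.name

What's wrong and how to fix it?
Bug: An inner join excludes parents with zero children

Fix: Use LEFT JOIN so parents without children still appear (COUNT(c.id) gives 0)

Corrected query:
SELECT p.name, COUNT(c.id) FROM customers p LEFT JOIN purchases c ON c.customer_id = p.id GROUP BY p.name

Result:
name  | COUNT(c.id)
------+------------
Bob   | 2          
Carol | 0          
Dave  | 1          
Frank | 2          
Grace | 1          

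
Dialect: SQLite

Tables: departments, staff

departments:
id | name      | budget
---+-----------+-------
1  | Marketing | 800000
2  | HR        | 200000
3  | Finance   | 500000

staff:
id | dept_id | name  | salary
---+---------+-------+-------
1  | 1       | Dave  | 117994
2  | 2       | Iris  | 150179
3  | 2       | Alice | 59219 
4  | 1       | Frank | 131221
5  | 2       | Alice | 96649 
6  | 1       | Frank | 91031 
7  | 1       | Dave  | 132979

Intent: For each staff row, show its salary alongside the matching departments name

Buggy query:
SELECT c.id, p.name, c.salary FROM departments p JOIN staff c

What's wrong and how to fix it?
Bug: JOIN with no ON clause produces a cartesian product; every staff row pairs with every departments row

Fix: Add ON c.dept_id = p.id to the JOIN

Corrected query:
SELECT c.id, p.name, c.salary FROM departments p JOIN staff c ON c.dept_id = p.id

Result:
id | name      | salary
---+-----------+-------
1  | Marketing | 117994
2  | HR        | 150179
3  | HR        | 59219 
4  | Marketing | 131221
5  | HR        | 96649 
6  | Marketing | 91031 
7  | Marketing | 132979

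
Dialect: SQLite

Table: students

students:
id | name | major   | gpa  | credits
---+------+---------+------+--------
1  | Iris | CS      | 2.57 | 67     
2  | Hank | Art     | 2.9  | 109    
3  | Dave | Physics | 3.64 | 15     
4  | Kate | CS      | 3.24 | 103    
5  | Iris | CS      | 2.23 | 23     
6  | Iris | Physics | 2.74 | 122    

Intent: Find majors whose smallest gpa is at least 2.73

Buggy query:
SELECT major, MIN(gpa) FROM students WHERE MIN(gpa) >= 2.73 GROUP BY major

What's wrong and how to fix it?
Bug: MIN() in WHERE is a misuse of aggregate

Fix: Replace WHERE with HAVING after the GROUP BY

Corrected query:
SELECT major, MIN(gpa) FROM students GROUP BY major HAVING MIN(gpa) >= 2.73

Result:
major   | MIN(gpa)
--------+---------
Art     | 2.9     
Physics | 2.74    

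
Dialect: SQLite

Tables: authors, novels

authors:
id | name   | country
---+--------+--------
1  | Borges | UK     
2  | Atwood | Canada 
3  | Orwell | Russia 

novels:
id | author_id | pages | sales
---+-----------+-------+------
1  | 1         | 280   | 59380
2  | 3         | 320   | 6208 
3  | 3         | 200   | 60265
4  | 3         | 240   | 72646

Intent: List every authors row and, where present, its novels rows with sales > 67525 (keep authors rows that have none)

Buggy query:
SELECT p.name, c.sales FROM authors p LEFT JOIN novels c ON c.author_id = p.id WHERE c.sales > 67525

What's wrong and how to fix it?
Bug: A WHERE condition on the right-hand table after LEFT JOIN drops unmatched parents

Fix: Move the right-table condition into the ON clause so unmatched parents are kept

Corrected query:
SELECT p.name, c.sales FROM authors p LEFT JOIN novels c ON c.author_id = p.id AND c.sales > 67525

Result:
name   | sales
-------+------
Borges | NULL 
Atwood | NULL 
Orwell | 72646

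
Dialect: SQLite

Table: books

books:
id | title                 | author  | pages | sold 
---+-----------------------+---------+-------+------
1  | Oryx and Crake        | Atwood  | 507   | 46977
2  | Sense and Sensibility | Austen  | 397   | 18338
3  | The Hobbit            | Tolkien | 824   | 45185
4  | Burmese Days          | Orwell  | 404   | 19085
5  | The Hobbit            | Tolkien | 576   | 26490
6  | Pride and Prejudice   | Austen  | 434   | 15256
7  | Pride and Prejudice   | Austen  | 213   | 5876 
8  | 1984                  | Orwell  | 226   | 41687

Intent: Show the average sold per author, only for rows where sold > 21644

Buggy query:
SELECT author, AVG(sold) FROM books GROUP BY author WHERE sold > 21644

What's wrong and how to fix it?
Bug: Row-level WHERE must come before GROUP BY in the clause order

Fix: Move the WHERE clause before GROUP BY

Corrected query:
SELECT author, AVG(sold) FROM books WHERE sold > 21644 GROUP BY author

Result:
author  | AVG(sold)
--------+----------
Atwood  | 46977    
Orwell  | 41687    
Tolkien | 35837.5  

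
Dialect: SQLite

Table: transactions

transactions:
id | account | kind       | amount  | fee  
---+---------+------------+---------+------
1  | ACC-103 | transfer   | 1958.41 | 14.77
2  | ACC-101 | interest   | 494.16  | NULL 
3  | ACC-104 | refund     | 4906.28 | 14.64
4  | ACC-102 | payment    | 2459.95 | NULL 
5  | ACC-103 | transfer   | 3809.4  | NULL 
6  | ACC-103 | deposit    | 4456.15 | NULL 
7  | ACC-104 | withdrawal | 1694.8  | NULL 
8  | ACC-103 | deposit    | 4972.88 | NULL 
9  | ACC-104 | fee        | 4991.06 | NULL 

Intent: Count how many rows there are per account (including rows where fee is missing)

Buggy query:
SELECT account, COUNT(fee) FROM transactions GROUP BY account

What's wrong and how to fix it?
Bug: COUNT(column) counts non-NULL values only; rows with NULL fee aren't counted

Fix: Use COUNT(*) to count all rows regardless of NULL

Corrected query:
SELECT account, COUNT(*) FROM transactions GROUP BY account

Result:
account | COUNT(*)
--------+---------
ACC-101 | 1       
ACC-102 | 1       
ACC-103 | 4       
ACC-104 | 3       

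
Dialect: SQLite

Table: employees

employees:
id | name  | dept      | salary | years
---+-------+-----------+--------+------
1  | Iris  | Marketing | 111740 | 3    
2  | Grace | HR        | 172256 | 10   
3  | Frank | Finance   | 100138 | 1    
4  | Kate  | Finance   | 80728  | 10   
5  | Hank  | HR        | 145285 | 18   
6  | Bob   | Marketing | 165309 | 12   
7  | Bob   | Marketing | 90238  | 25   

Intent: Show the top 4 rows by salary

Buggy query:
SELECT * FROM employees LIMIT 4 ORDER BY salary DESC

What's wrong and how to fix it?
Bug: LIMIT must come after ORDER BY

Fix: Sort with ORDER BY, then apply LIMIT

Corrected query:
SELECT * FROM employees ORDER BY salary DESC LIMIT 4

Result:
id | name  | dept      | salary | years
---+-------+-----------+--------+------
2  | Grace | HR        | 172256 | 10   
6  | Bob   | Marketing | 165309 | 12   
5  | Hank  | HR        | 145285 | 18   
1  | Iris  | Marketing | 111740 | 3    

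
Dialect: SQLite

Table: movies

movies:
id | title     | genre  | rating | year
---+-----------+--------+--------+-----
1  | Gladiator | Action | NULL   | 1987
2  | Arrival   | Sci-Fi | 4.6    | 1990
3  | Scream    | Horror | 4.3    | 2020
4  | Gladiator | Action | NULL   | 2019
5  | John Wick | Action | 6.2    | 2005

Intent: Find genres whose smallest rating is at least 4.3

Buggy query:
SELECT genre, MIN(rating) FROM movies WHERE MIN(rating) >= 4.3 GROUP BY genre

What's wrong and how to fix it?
Bug: Aggregates like MIN are computed per group after WHERE runs

Fix: Replace WHERE with HAVING after the GROUP BY

Corrected query:
SELECT genre, MIN(rating) FROM movies GROUP BY genre HAVING MIN(rating) >= 4.3

Result:
genre  | MIN(rating)
-------+------------
Action | 6.2        
Horror | 4.3        
Sci-Fi | 4.6        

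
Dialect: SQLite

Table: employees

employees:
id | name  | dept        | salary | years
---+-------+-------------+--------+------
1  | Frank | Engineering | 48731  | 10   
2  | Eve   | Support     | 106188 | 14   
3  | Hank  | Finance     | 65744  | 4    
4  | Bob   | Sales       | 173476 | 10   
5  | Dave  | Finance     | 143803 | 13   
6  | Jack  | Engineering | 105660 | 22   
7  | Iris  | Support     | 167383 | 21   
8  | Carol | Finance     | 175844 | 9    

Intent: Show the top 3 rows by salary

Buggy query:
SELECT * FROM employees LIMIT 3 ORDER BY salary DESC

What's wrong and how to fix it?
Bug: ORDER BY cannot follow LIMIT; LIMIT is the final clause

Fix: Sort with ORDER BY, then apply LIMIT

Corrected query:
SELECT * FROM employees ORDER BY salary DESC LIMIT 3

Result:
id | name  | dept    | salary | years
---+-------+---------+--------+------
8  | Carol | Finance | 175844 | 9    
4  | Bob   | Sales   | 173476 | 10   
7  | Iris  | Support | 167383 | 21   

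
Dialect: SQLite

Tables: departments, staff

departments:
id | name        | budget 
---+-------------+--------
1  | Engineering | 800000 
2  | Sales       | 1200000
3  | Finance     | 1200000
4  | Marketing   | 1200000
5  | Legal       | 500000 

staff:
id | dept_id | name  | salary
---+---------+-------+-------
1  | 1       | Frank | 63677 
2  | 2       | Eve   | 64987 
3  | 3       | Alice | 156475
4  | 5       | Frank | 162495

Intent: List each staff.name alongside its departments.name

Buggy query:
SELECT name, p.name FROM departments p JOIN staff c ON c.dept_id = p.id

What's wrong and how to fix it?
Bug: 'name' exists in both joined tables, so the database can't tell which one is meant

Fix: Prefix ambiguous columns with the table alias

Corrected query:
SELECT c.name, p.name FROM departments p JOIN staff c ON c.dept_id = p.id

Result:
name  | name       
------+------------
Frank | Engineering
Eve   | Sales      
Alice | Finance    
Frank | Legal      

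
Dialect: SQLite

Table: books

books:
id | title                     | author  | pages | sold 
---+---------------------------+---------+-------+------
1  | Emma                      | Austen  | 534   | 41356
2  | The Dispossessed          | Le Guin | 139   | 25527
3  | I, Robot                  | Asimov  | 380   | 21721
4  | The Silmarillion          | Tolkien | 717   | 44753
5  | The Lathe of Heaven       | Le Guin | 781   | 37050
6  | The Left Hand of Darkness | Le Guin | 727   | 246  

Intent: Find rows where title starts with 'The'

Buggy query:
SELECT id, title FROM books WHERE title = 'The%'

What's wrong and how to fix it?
Bug: Wildcards only work with LIKE; '=' treats '%' as a literal character

Fix: Replace '=' with LIKE so 'The%' is treated as a pattern

Corrected query:
SELECT id, title FROM books WHERE title LIKE 'The%'

Result:
id | title                    
---+--------------------------
2  | The Dispossessed         
4  | The Silmarillion         
5  | The Lathe of Heaven      
6  | The Left Hand of Darkness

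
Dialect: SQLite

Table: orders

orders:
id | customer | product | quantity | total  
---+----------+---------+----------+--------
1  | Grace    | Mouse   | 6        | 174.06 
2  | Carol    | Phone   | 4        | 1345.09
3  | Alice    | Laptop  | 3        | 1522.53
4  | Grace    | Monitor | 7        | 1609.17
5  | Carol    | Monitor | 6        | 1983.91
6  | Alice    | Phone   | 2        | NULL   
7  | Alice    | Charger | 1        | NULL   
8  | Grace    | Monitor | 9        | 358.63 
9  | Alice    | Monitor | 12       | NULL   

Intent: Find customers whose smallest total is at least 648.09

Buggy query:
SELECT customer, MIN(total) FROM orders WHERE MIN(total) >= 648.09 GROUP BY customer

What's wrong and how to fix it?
Bug: MIN() in WHERE is a misuse of aggregate

Fix: Replace WHERE with HAVING after the GROUP BY

Corrected query:
SELECT customer, MIN(total) FROM orders GROUP BY customer HAVING MIN(total) >= 648.09

Result:
customer | MIN(total)
---------+-----------
Alice    | 1522.53   
Carol    | 1345.09   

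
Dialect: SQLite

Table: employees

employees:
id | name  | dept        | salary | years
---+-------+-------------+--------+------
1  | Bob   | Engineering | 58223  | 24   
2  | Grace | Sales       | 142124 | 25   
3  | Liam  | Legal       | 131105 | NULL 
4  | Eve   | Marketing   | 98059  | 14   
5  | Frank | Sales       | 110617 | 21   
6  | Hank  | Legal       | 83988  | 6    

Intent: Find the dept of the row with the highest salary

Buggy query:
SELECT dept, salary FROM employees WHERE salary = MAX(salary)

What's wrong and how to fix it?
Bug: WHERE is evaluated per row; an aggregate over the whole table isn't defined there

Fix: Wrap MAX in a scalar subquery so WHERE compares against a single value

Corrected query:
SELECT dept, salary FROM employees WHERE salary = (SELECT MAX(salary) FROM employees)

Result:
dept  | salary
------+-------
Sales | 142124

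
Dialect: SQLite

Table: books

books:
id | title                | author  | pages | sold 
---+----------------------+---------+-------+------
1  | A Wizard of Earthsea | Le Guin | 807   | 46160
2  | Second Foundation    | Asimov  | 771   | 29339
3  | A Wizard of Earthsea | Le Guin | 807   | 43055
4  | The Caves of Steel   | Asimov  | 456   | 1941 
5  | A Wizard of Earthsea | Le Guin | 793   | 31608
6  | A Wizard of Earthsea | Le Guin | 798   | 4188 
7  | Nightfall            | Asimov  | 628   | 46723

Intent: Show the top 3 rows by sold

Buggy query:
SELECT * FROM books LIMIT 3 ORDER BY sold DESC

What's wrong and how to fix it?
Bug: ORDER BY cannot follow LIMIT; LIMIT is the final clause

Fix: Swap the clauses: ORDER BY first, then LIMIT

Corrected query:
SELECT * FROM books ORDER BY sold DESC LIMIT 3

Result:
id | title                | author  | pages | sold 
---+----------------------+---------+-------+------
7  | Nightfall            | Asimov  | 628   | 46723
1  | A Wizard of Earthsea | Le Guin | 807   | 46160
3  | A Wizard of Earthsea | Le Guin | 807   | 43055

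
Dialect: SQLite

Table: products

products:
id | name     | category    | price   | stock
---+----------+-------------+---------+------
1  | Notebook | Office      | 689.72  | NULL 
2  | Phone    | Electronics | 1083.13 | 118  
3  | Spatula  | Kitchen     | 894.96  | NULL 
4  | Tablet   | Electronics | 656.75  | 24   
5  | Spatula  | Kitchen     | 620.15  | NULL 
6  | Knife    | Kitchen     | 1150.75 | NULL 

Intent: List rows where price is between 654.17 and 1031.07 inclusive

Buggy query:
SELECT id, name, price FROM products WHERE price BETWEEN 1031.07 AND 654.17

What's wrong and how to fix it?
Bug: BETWEEN expects the lower bound first; with 1031.07 AND 654.17 the range is empty

Fix: Swap the bounds so the smaller value comes first

Corrected query:
SELECT id, name, price FROM products WHERE price BETWEEN 654.17 AND 1031.07

Result:
id | name     | price 
---+----------+-------
1  | Notebook | 689.72
3  | Spatula  | 894.96
4  | Tablet   | 656.75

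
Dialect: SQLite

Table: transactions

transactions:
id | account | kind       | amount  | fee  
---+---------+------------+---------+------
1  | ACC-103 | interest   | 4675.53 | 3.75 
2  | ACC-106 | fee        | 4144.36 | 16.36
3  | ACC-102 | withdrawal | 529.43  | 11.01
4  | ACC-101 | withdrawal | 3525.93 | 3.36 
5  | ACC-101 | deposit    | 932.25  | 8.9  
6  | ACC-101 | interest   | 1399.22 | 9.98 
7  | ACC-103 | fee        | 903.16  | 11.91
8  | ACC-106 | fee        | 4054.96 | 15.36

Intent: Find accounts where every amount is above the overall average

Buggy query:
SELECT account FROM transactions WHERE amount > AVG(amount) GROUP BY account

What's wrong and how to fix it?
Bug: AVG() is an aggregate; it can't sit directly in WHERE

Fix: Compute the overall average in a scalar subquery and compare each group's MIN against it in HAVING

Corrected query:
SELECT account FROM transactions GROUP BY account HAVING MIN(amount) > (SELECT AVG(amount) FROM transactions)

Result:
account
-------
ACC-106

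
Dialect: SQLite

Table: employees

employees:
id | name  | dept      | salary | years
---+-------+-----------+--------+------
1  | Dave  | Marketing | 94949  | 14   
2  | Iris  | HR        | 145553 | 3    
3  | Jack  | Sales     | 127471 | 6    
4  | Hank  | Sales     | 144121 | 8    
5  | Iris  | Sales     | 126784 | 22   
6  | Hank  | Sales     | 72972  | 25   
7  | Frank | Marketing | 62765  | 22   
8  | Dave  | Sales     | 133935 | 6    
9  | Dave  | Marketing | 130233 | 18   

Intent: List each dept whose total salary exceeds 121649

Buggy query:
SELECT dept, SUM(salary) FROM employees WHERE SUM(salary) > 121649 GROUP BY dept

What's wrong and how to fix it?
Bug: SUM(salary) is an aggregate, but WHERE filters rows before aggregation

Fix: Use HAVING (which filters groups after aggregation) instead of WHERE

Corrected query:
SELECT dept, SUM(salary) FROM employees GROUP BY dept HAVING SUM(salary) > 121649

Result:
dept      | SUM(salary)
----------+------------
HR        | 145553     
Marketing | 287947     
Sales     | 605283     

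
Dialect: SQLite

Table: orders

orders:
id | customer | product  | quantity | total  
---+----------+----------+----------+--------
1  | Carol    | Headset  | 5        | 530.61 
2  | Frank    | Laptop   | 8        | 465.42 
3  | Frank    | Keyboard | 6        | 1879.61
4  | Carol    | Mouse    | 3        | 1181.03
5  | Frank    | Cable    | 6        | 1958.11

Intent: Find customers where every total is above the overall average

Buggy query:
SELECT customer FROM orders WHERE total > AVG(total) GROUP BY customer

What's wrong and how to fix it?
Bug: WHERE evaluates per row before aggregation, so AVG() is unavailable

Fix: Compute the overall average in a scalar subquery and compare each group's MIN against it in HAVING

Corrected query:
SELECT customer FROM orders GROUP BY customer HAVING MIN(total) > (SELECT AVG(total) FROM orders)

Result:
(no rows)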